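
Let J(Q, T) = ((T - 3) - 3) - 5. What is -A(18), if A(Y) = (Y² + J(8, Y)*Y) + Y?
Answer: -468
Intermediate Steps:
J(Q, T) = -11 + T (J(Q, T) = ((-3 + T) - 3) - 5 = (-6 + T) - 5 = -11 + T)
A(Y) = Y + Y² + Y*(-11 + Y) (A(Y) = (Y² + (-11 + Y)*Y) + Y = (Y² + Y*(-11 + Y)) + Y = Y + Y² + Y*(-11 + Y))
-A(18) = -2*18*(-5 + 18) = -2*18*13 = -1*468 = -468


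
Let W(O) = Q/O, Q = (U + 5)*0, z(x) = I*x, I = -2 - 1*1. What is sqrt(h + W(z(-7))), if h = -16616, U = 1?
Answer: 2*I*sqrt(4154) ≈ 128.9*I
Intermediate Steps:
I = -3 (I = -2 - 1 = -3)
z(x) = -3*x
Q = 0 (Q = (1 + 5)*0 = 6*0 = 0)
W(O) = 0 (W(O) = 0/O = 0)
sqrt(h + W(z(-7))) = sqrt(-16616 + 0) = sqrt(-16616) = 2*I*sqrt(4154)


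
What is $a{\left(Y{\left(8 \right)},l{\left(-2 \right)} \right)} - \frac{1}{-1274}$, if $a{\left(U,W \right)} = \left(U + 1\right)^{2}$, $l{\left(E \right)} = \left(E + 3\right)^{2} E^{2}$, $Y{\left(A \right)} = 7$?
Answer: $\frac{81537}{1274} \approx 64.001$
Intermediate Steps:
$l{\left(E \right)} = E^{2} \left(3 + E\right)^{2}$ ($l{\left(E \right)} = \left(3 + E\right)^{2} E^{2} = E^{2} \left(3 + E\right)^{2}$)
$a{\left(U,W \right)} = \left(1 + U\right)^{2}$
$a{\left(Y{\left(8 \right)},l{\left(-2 \right)} \right)} - \frac{1}{-1274} = \left(1 + 7\right)^{2} - \frac{1}{-1274} = 8^{2} - - \frac{1}{1274} = 64 + \frac{1}{1274} = \frac{81537}{1274}$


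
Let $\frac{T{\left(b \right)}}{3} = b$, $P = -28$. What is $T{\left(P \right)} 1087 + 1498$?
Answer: $-89810$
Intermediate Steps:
$T{\left(b \right)} = 3 b$
$T{\left(P \right)} 1087 + 1498 = 3 \left(-28\right) 1087 + 1498 = \left(-84\right) 1087 + 1498 = -91308 + 1498 = -89810$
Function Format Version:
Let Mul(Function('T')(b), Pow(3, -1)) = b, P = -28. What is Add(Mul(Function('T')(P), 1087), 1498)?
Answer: -89810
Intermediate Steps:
Function('T')(b) = Mul(3, b)
Add(Mul(Function('T')(P), 1087), 1498) = Add(Mul(Mul(3, -28), 1087), 1498) = Add(Mul(-84, 1087), 1498) = Add(-91308, 1498) = -89810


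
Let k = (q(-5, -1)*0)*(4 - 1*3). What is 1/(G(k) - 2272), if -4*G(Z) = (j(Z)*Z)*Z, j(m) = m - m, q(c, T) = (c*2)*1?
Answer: -1/2272 ≈ -0.00044014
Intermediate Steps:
q(c, T) = 2*c (q(c, T) = (2*c)*1 = 2*c)
k = 0 (k = ((2*(-5))*0)*(4 - 1*3) = (-10*0)*(4 - 3) = 0*1 = 0)
j(m) = 0
G(Z) = 0 (G(Z) = -0*Z*Z/4 = -0*Z = -1/4*0 = 0)
1/(G(k) - 2272) = 1/(0 - 2272) = 1/(-2272) = -1/2272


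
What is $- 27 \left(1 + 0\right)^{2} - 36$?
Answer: $-63$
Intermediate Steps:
$- 27 \left(1 + 0\right)^{2} - 36 = - 27 \cdot 1^{2} - 36 = \left(-27\right) 1 - 36 = -27 - 36 = -63$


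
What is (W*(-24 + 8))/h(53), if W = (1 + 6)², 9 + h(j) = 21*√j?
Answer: -196/647 - 1372*√53/1941 ≈ -5.4489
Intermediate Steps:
h(j) = -9 + 21*√j
W = 49 (W = 7² = 49)
(W*(-24 + 8))/h(53) = (49*(-24 + 8))/(-9 + 21*√53) = (49*(-16))/(-9 + 21*√53) = -784/(-9 + 21*√53)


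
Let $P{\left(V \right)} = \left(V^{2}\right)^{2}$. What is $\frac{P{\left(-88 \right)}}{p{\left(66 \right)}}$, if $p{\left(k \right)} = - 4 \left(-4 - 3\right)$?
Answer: $\frac{14992384}{7} \approx 2.1418 \cdot 10^{6}$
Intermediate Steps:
$p{\left(k \right)} = 28$ ($p{\left(k \right)} = \left(-4\right) \left(-7\right) = 28$)
$P{\left(V \right)} = V^{4}$
$\frac{P{\left(-88 \right)}}{p{\left(66 \right)}} = \frac{\left(-88\right)^{4}}{28} = 59969536 \cdot \frac{1}{28} = \frac{14992384}{7}$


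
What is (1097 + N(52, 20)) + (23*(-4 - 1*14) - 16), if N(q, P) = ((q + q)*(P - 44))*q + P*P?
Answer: -128725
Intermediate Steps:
N(q, P) = P² + 2*q²*(-44 + P) (N(q, P) = ((2*q)*(-44 + P))*q + P² = (2*q*(-44 + P))*q + P² = 2*q²*(-44 + P) + P² = P² + 2*q²*(-44 + P))
(1097 + N(52, 20)) + (23*(-4 - 1*14) - 16) = (1097 + (20² - 88*52² + 2*20*52²)) + (23*(-4 - 1*14) - 16) = (1097 + (400 - 88*2704 + 2*20*2704)) + (23*(-4 - 14) - 16) = (1097 + (400 - 237952 + 108160)) + (23*(-18) - 16) = (1097 - 129392) + (-414 - 16) = -128295 - 430 = -128725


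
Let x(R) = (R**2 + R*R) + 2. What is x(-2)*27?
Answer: 270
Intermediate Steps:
x(R) = 2 + 2*R**2 (x(R) = (R**2 + R**2) + 2 = 2*R**2 + 2 = 2 + 2*R**2)
x(-2)*27 = (2 + 2*(-2)**2)*27 = (2 + 2*4)*27 = (2 + 8)*27 = 10*27 = 270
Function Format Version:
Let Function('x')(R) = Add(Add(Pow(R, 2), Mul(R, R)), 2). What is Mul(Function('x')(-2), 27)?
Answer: 270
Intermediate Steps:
Function('x')(R) = Add(2, Mul(2, Pow(R, 2))) (Function('x')(R) = Add(Add(Pow(R, 2), Pow(R, 2)), 2) = Add(Mul(2, Pow(R, 2)), 2) = Add(2, Mul(2, Pow(R, 2))))
Mul(Function('x')(-2), 27) = Mul(Add(2, Mul(2, Pow(-2, 2))), 27) = Mul(Add(2, Mul(2, 4)), 27) = Mul(Add(2, 8), 27) = Mul(10, 27) = 270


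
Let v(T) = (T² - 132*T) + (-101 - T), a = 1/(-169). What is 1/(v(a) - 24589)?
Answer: -28561/705148612 ≈ -4.0504e-5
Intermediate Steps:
a = -1/169 ≈ -0.0059172
v(T) = -101 + T² - 133*T
1/(v(a) - 24589) = 1/((-101 + (-1/169)² - 133*(-1/169)) - 24589) = 1/((-101 + 1/28561 + 133/169) - 24589) = 1/(-2862183/28561 - 24589) = 1/(-705148612/28561) = -28561/705148612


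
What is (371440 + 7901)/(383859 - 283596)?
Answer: 126447/33421 ≈ 3.7835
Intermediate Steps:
(371440 + 7901)/(383859 - 283596) = 379341/100263 = 379341*(1/100263) = 126447/33421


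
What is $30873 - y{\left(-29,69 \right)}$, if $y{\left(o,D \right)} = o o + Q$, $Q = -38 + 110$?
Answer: $29960$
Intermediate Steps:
$Q = 72$
$y{\left(o,D \right)} = 72 + o^{2}$ ($y{\left(o,D \right)} = o o + 72 = o^{2} + 72 = 72 + o^{2}$)
$30873 - y{\left(-29,69 \right)} = 30873 - \left(72 + \left(-29\right)^{2}\right) = 30873 - \left(72 + 841\right) = 30873 - 913 = 29960$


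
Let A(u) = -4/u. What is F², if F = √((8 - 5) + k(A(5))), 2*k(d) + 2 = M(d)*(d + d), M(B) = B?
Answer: 66/25 ≈ 2.6400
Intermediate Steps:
k(d) = -1 + d² (k(d) = -1 + (d*(d + d))/2 = -1 + (d*(2*d))/2 = -1 + (2*d²)/2 = -1 + d²)
F = √66/5 (F = √((8 - 5) + (-1 + (-4/5)²)) = √(3 + (-1 + (-4*⅕)²)) = √(3 + (-1 + (-⅘)²)) = √(3 + (-1 + 16/25)) = √(3 - 9/25) = √(66/25) = √66/5 ≈ 1.6248)
F² = (√66/5)² = 66/25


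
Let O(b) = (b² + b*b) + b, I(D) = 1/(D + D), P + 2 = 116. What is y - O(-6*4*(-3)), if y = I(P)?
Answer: -2380319/228 ≈ -10440.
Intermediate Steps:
P = 114 (P = -2 + 116 = 114)
I(D) = 1/(2*D)
O(b) = b + 2*b² (O(b) = (b² + b²) + b = 2*b² + b = b + 2*b²)
y = 1/228 (y = (½)/114 = (½)*(1/114) = 1/228 ≈ 0.0043860)
y - O(-6*4*(-3)) = 1/228 - -6*4*(-3)*(1 + 2*(-6*4*(-3))) = 1/228 - (-24*(-3))*(1 + 2*(-24*(-3))) = 1/228 - 72*(1 + 2*72) = 1/228 - 72*(1 + 144) = 1/228 - 72*145 = 1/228 - 1*10440 = 1/228 - 10440 = -2380319/228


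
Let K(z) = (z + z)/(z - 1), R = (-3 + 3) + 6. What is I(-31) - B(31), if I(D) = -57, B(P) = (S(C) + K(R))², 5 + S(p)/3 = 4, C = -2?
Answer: -1434/25 ≈ -57.360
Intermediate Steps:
S(p) = -3 (S(p) = -15 + 3*4 = -15 + 12 = -3)
R = 6 (R = 0 + 6 = 6)
K(z) = 2*z/(-1 + z) (K(z) = (2*z)/(-1 + z) = 2*z/(-1 + z))
B(P) = 9/25 (B(P) = (-3 + 2*6/(-1 + 6))² = (-3 + 2*6/5)² = (-3 + 2*6*(⅕))² = (-3 + 12/5)² = (-⅗)² = 9/25)
I(-31) - B(31) = -57 - 1*9/25 = -57 - 9/25 = -1434/25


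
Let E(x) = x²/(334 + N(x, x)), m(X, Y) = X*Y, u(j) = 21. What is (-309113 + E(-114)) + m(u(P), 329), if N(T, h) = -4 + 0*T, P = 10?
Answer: -16619054/55 ≈ -3.0216e+5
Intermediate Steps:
N(T, h) = -4 (N(T, h) = -4 + 0 = -4)
E(x) = x²/330 (E(x) = x²/(334 - 4) = x²/330)
(-309113 + E(-114)) + m(u(P), 329) = (-309113 + (1/330)*(-114)²) + 21*329 = (-309113 + (1/330)*12996) + 6909 = (-309113 + 2166/55) + 6909 = -16999049/55 + 6909 = -16619054/55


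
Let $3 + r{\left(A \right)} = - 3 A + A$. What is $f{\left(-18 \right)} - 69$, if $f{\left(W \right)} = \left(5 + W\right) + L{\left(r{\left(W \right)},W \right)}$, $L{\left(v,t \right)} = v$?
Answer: $-49$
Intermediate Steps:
$r{\left(A \right)} = -3 - 2 A$ ($r{\left(A \right)} = -3 + \left(- 3 A + A\right) = -3 - 2 A$)
$f{\left(W \right)} = 2 - W$ ($f{\left(W \right)} = \left(5 + W\right) - \left(3 + 2 W\right) = 2 - W$)
$f{\left(-18 \right)} - 69 = \left(2 - -18\right) - 69 = \left(2 + 18\right) - 69 = 20 - 69 = -49$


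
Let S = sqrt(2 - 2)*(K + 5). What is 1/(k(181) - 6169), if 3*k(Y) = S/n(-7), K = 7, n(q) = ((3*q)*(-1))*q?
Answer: -1/6169 ≈ -0.00016210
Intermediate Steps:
n(q) = -3*q**2 (n(q) = (-3*q)*q = -3*q**2)
S = 0 (S = sqrt(2 - 2)*(7 + 5) = sqrt(0)*12 = 0*12 = 0)
k(Y) = 0 (k(Y) = (0/((-3*(-7)**2)))/3 = (0/((-3*49)))/3 = (0/(-147))/3 = (0*(-1/147))/3 = (1/3)*0 = 0)
1/(k(181) - 6169) = 1/(0 - 6169) = 1/(-6169) = -1/6169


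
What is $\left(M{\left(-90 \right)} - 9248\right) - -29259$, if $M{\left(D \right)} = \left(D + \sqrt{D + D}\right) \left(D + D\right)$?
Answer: $36211 - 1080 i \sqrt{5} \approx 36211.0 - 2415.0 i$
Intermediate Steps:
$M{\left(D \right)} = 2 D \left(D + \sqrt{2} \sqrt{D}\right)$ ($M{\left(D \right)} = \left(D + \sqrt{2 D}\right) 2 D = \left(D + \sqrt{2} \sqrt{D}\right) 2 D = 2 D \left(D + \sqrt{2} \sqrt{D}\right)$)
$\left(M{\left(-90 \right)} - 9248\right) - -29259 = \left(\left(2 \left(-90\right)^{2} + 2 \sqrt{2} \left(-90\right)^{\frac{3}{2}}\right) - 9248\right) - -29259 = \left(\left(2 \cdot 8100 + 2 \sqrt{2} \left(- 270 i \sqrt{10}\right)\right) - 9248\right) + 29259 = \left(\left(16200 - 1080 i \sqrt{5}\right) - 9248\right) + 29259 = \left(6952 - 1080 i \sqrt{5}\right) + 29259 = 36211 - 1080 i \sqrt{5}$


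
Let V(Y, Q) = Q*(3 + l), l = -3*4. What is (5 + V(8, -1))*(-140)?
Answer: -1960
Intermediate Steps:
l = -12
V(Y, Q) = -9*Q (V(Y, Q) = Q*(3 - 12) = Q*(-9) = -9*Q)
(5 + V(8, -1))*(-140) = (5 - 9*(-1))*(-140) = (5 + 9)*(-140) = 14*(-140) = -1960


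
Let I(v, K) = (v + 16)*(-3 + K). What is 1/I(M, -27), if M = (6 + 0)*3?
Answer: -1/1020 ≈ -0.00098039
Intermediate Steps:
M = 18 (M = 6*3 = 18)
I(v, K) = (-3 + K)*(16 + v) (I(v, K) = (16 + v)*(-3 + K) = (-3 + K)*(16 + v))
1/I(M, -27) = 1/(-48 - 3*18 + 16*(-27) - 27*18) = 1/(-48 - 54 - 432 - 486) = 1/(-1020) = -1/1020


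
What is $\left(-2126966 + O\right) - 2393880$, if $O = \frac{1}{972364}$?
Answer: $- \frac{4395907899943}{972364} \approx -4.5208 \cdot 10^{6}$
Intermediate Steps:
$O = \frac{1}{972364} \approx 1.0284 \cdot 10^{-6}$
$\left(-2126966 + O\right) - 2393880 = \left(-2126966 + \frac{1}{972364}\right) - 2393880 = - \frac{2068185167623}{972364} - 2393880 = - \frac{4395907899943}{972364}$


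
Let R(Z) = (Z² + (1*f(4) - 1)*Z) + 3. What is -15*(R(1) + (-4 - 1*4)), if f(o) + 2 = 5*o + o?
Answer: -255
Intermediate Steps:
f(o) = -2 + 6*o (f(o) = -2 + (5*o + o) = -2 + 6*o)
R(Z) = 3 + Z² + 21*Z (R(Z) = (Z² + (1*(-2 + 6*4) - 1)*Z) + 3 = (Z² + (1*(-2 + 24) - 1)*Z) + 3 = (Z² + (1*22 - 1)*Z) + 3 = (Z² + (22 - 1)*Z) + 3 = (Z² + 21*Z) + 3 = 3 + Z² + 21*Z)
-15*(R(1) + (-4 - 1*4)) = -15*((3 + 1² + 21*1) + (-4 - 1*4)) = -15*((3 + 1 + 21) + (-4 - 4)) = -15*(25 - 8) = -15*17 = -255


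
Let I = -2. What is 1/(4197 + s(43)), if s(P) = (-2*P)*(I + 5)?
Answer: 1/3939 ≈ 0.00025387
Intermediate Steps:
s(P) = -6*P (s(P) = (-2*P)*(-2 + 5) = -2*P*3 = -6*P)
1/(4197 + s(43)) = 1/(4197 - 6*43) = 1/(4197 - 258) = 1/3939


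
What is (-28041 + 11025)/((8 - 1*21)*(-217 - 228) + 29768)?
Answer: -5672/11851 ≈ -0.47861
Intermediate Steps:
(-28041 + 11025)/((8 - 1*21)*(-217 - 228) + 29768) = -17016/((8 - 21)*(-445) + 29768) = -17016/(-13*(-445) + 29768) = -17016/(5785 + 29768) = -17016/35553 = -17016*1/35553 = -5672/11851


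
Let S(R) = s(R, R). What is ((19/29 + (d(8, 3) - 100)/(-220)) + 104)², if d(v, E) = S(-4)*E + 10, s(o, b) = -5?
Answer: 17995954201/1628176 ≈ 11053.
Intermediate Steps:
S(R) = -5
d(v, E) = 10 - 5*E (d(v, E) = -5*E + 10 = 10 - 5*E)
((19/29 + (d(8, 3) - 100)/(-220)) + 104)² = ((19/29 + ((10 - 5*3) - 100)/(-220)) + 104)² = ((19*(1/29) + ((10 - 15) - 100)*(-1/220)) + 104)² = ((19/29 + (-5 - 100)*(-1/220)) + 104)² = ((19/29 - 105*(-1/220)) + 104)² = ((19/29 + 21/44) + 104)² = (1445/1276 + 104)² = (134149/1276)² = 17995954201/1628176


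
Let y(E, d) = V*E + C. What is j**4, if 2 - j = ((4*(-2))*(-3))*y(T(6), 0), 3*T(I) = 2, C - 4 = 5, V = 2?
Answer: 3662186256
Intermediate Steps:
C = 9 (C = 4 + 5 = 9)
T(I) = 2/3 (T(I) = (1/3)*2 = 2/3)
y(E, d) = 9 + 2*E (y(E, d) = 2*E + 9 = 9 + 2*E)
j = -246 (j = 2 - (4*(-2))*(-3)*(9 + 2*(2/3)) = 2 - (-8*(-3))*(9 + 4/3) = 2 - 24*31/3 = 2 - 1*248 = 2 - 248 = -246)
j**4 = (-246)**4 = 3662186256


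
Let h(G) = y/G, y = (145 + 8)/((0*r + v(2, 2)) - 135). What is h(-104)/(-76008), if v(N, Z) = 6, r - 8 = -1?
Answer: -17/113302592 ≈ -1.5004e-7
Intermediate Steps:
r = 7 (r = 8 - 1 = 7)
y = -51/43 (y = (145 + 8)/((0*7 + 6) - 135) = 153/((0 + 6) - 135) = 153/(6 - 135) = 153/(-129) = 153*(-1/129) = -51/43 ≈ -1.1860)
h(G) = -51/(43*G)
h(-104)/(-76008) = -51/43/(-104)/(-76008) = -51/43*(-1/104)*(-1/76008) = (51/4472)*(-1/76008) = -17/113302592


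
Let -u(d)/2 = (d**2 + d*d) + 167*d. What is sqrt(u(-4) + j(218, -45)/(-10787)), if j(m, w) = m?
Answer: sqrt(148006765802)/10787 ≈ 35.665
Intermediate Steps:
u(d) = -334*d - 4*d**2 (u(d) = -2*((d**2 + d*d) + 167*d) = -2*((d**2 + d**2) + 167*d) = -2*(2*d**2 + 167*d) = -334*d - 4*d**2)
sqrt(u(-4) + j(218, -45)/(-10787)) = sqrt(-2*(-4)*(167 + 2*(-4)) + 218/(-10787)) = sqrt(-2*(-4)*(167 - 8) + 218*(-1/10787)) = sqrt(-2*(-4)*159 - 218/10787) = sqrt(1272 - 218/10787) = sqrt(13720846/10787) = sqrt(148006765802)/10787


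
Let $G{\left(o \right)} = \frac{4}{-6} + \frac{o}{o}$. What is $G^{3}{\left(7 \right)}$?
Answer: $\frac{1}{27} \approx 0.037037$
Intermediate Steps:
$G{\left(o \right)} = \frac{1}{3}$ ($G{\left(o \right)} = 4 \left(- \frac{1}{6}\right) + 1 = - \frac{2}{3} + 1 = \frac{1}{3}$)
$G^{3}{\left(7 \right)} = \left(\frac{1}{3}\right)^{3} = \frac{1}{27}$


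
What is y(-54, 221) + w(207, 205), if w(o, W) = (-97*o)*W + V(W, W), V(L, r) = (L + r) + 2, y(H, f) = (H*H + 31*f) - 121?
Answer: -4106137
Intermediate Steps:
y(H, f) = -121 + H² + 31*f (y(H, f) = (H² + 31*f) - 121 = -121 + H² + 31*f)
V(L, r) = 2 + L + r
w(o, W) = 2 + 2*W - 97*W*o (w(o, W) = (-97*o)*W + (2 + W + W) = -97*W*o + (2 + 2*W) = 2 + 2*W - 97*W*o)
y(-54, 221) + w(207, 205) = (-121 + (-54)² + 31*221) + (2 + 2*205 - 97*205*207) = (-121 + 2916 + 6851) + (2 + 410 - 4116195) = 9646 - 4115783 = -4106137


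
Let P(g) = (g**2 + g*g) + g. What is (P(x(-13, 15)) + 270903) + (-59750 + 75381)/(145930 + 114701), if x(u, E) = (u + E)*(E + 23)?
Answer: 1502782708/5319 ≈ 2.8253e+5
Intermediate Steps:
x(u, E) = (23 + E)*(E + u) (x(u, E) = (E + u)*(23 + E) = (23 + E)*(E + u))
P(g) = g + 2*g**2 (P(g) = (g**2 + g**2) + g = 2*g**2 + g = g + 2*g**2)
(P(x(-13, 15)) + 270903) + (-59750 + 75381)/(145930 + 114701) = ((15**2 + 23*15 + 23*(-13) + 15*(-13))*(1 + 2*(15**2 + 23*15 + 23*(-13) + 15*(-13))) + 270903) + (-59750 + 75381)/(145930 + 114701) = ((225 + 345 - 299 - 195)*(1 + 2*(225 + 345 - 299 - 195)) + 270903) + 15631/260631 = (76*(1 + 2*76) + 270903) + 15631*(1/260631) = (76*(1 + 152) + 270903) + 319/5319 = (76*153 + 270903) + 319/5319 = (11628 + 270903) + 319/5319 = 282531 + 319/5319 = 1502782708/5319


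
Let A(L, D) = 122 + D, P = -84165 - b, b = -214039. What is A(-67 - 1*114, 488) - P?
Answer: -129264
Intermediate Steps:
P = 129874 (P = -84165 - 1*(-214039) = -84165 + 214039 = 129874)
A(-67 - 1*114, 488) - P = (122 + 488) - 1*129874 = 610 - 129874 = -129264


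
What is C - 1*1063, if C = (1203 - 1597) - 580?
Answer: -2037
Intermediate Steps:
C = -974 (C = -394 - 580 = -974)
C - 1*1063 = -974 - 1*1063 = -974 - 1063 = -2037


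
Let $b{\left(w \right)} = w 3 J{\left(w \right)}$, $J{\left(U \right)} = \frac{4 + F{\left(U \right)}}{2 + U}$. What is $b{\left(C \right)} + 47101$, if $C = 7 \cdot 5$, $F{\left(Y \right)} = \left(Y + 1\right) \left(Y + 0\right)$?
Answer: $\frac{1875457}{37} \approx 50688.0$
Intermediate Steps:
$F{\left(Y \right)} = Y \left(1 + Y\right)$ ($F{\left(Y \right)} = \left(1 + Y\right) Y = Y \left(1 + Y\right)$)
$C = 35$
$J{\left(U \right)} = \frac{4 + U \left(1 + U\right)}{2 + U}$
$b{\left(w \right)} = \frac{3 w \left(4 + w \left(1 + w\right)\right)}{2 + w}$ ($b{\left(w \right)} = w 3 \frac{4 + w \left(1 + w\right)}{2 + w} = 3 w \frac{4 + w \left(1 + w\right)}{2 + w} = \frac{3 w \left(4 + w \left(1 + w\right)\right)}{2 + w}$)
$b{\left(C \right)} + 47101 = 3 \cdot 35 \frac{1}{2 + 35} \left(4 + 35 \left(1 + 35\right)\right) + 47101 = 3 \cdot 35 \cdot \frac{1}{37} \left(4 + 35 \cdot 36\right) + 47101 = 3 \cdot 35 \cdot \frac{1}{37} \left(4 + 1260\right) + 47101 = 3 \cdot 35 \cdot \frac{1}{37} \cdot 1264 + 47101 = \frac{132720}{37} + 47101 = \frac{1875457}{37}$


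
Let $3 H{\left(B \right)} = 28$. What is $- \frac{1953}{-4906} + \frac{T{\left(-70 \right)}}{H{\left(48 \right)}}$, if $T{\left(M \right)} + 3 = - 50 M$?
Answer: $\frac{25761765}{68684} \approx 375.08$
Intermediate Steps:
$T{\left(M \right)} = -3 - 50 M$
$H{\left(B \right)} = \frac{28}{3}$ ($H{\left(B \right)} = \frac{1}{3} \cdot 28 = \frac{28}{3}$)
$- \frac{1953}{-4906} + \frac{T{\left(-70 \right)}}{H{\left(48 \right)}} = - \frac{1953}{-4906} + \frac{-3 - -3500}{\frac{28}{3}} = \left(-1953\right) \left(- \frac{1}{4906}\right) + \left(-3 + 3500\right) \frac{3}{28} = \frac{1953}{4906} + 3497 \cdot \frac{3}{28} = \frac{1953}{4906} + \frac{10491}{28} = \frac{25761765}{68684}$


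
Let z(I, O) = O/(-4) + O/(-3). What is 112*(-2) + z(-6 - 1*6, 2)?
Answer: -1351/6 ≈ -225.17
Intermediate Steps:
z(I, O) = -7*O/12 (z(I, O) = O*(-¼) + O*(-⅓) = -O/4 - O/3 = -7*O/12)
112*(-2) + z(-6 - 1*6, 2) = 112*(-2) - 7/12*2 = -224 - 7/6 = -1351/6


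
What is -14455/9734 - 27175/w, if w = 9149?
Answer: -396770245/89056366 ≈ -4.4553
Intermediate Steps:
-14455/9734 - 27175/w = -14455/9734 - 27175/9149 = -396770245/89056366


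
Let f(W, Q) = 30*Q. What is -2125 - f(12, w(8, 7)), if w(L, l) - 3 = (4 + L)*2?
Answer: -2935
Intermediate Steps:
w(L, l) = 11 + 2*L (w(L, l) = 3 + (4 + L)*2 = 3 + (8 + 2*L) = 11 + 2*L)
-2125 - f(12, w(8, 7)) = -2125 - 30*(11 + 2*8) = -2125 - 30*(11 + 16) = -2125 - 30*27 = -2125 - 1*810 = -2125 - 810 = -2935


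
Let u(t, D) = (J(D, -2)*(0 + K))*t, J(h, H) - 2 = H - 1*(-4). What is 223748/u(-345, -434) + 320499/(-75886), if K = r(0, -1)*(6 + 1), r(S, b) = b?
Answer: 495832871/26180670 ≈ 18.939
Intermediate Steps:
J(h, H) = 6 + H (J(h, H) = 2 + (H - 1*(-4)) = 2 + (H + 4) = 2 + (4 + H) = 6 + H)
K = -7 (K = -(6 + 1) = -1*7 = -7)
u(t, D) = -28*t (u(t, D) = ((6 - 2)*(0 - 7))*t = (4*(-7))*t = -28*t)
223748/u(-345, -434) + 320499/(-75886) = 223748/((-28*(-345))) + 320499/(-75886) = 223748/9660 + 320499*(-1/75886) = 223748*(1/9660) - 320499/75886 = 7991/345 - 320499/75886 = 495832871/26180670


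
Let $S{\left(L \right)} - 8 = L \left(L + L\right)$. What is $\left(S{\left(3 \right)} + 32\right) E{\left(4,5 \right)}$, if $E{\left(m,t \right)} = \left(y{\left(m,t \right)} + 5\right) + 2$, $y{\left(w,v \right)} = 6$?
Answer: $754$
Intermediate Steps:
$S{\left(L \right)} = 8 + 2 L^{2}$ ($S{\left(L \right)} = 8 + L \left(L + L\right) = 8 + L 2 L = 8 + 2 L^{2}$)
$E{\left(m,t \right)} = 13$ ($E{\left(m,t \right)} = \left(6 + 5\right) + 2 = 11 + 2 = 13$)
$\left(S{\left(3 \right)} + 32\right) E{\left(4,5 \right)} = \left(\left(8 + 2 \cdot 3^{2}\right) + 32\right) 13 = \left(\left(8 + 2 \cdot 9\right) + 32\right) 13 = \left(\left(8 + 18\right) + 32\right) 13 = \left(26 + 32\right) 13 = 58 \cdot 13 = 754$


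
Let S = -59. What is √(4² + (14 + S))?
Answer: I*√29 ≈ 5.3852*I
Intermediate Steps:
√(4² + (14 + S)) = √(4² + (14 - 59)) = √(16 - 45) = √(-29) = I*√29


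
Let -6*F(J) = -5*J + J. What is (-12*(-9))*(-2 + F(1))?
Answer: -144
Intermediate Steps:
F(J) = 2*J/3 (F(J) = -(-5*J + J)/6 = -(-2)*J/3 = 2*J/3)
(-12*(-9))*(-2 + F(1)) = (-12*(-9))*(-2 + (⅔)*1) = 108*(-2 + ⅔) = 108*(-4/3) = -144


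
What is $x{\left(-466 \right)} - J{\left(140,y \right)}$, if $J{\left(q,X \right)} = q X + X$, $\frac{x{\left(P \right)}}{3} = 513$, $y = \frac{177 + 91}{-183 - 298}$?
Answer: $\frac{778047}{481} \approx 1617.6$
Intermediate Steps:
$y = - \frac{268}{481}$ ($y = \frac{268}{-481} = 268 \left(- \frac{1}{481}\right) = - \frac{268}{481} \approx -0.55717$)
$x{\left(P \right)} = 1539$ ($x{\left(P \right)} = 3 \cdot 513 = 1539$)
$J{\left(q,X \right)} = X + X q$ ($J{\left(q,X \right)} = X q + X = X + X q$)
$x{\left(-466 \right)} - J{\left(140,y \right)} = 1539 - - \frac{268 \left(1 + 140\right)}{481} = 1539 - \left(- \frac{268}{481}\right) 141 = 1539 - - \frac{37788}{481} = 1539 + \frac{37788}{481} = \frac{778047}{481}$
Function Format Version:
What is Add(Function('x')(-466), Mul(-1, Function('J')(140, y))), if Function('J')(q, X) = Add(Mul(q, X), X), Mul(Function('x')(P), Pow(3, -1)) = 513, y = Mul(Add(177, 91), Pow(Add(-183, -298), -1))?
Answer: Rational(778047, 481) ≈ 1617.6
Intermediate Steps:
y = Rational(-268, 481) (y = Mul(268, Pow(-481, -1)) = Mul(268, Rational(-1, 481)) = Rational(-268, 481) ≈ -0.55717)
Function('x')(P) = 1539 (Function('x')(P) = Mul(3, 513) = 1539)
Function('J')(q, X) = Add(X, Mul(X, q)) (Function('J')(q, X) = Add(Mul(X, q), X) = Add(X, Mul(X, q)))
Add(Function('x')(-466), Mul(-1, Function('J')(140, y))) = Add(1539, Mul(-1, Mul(Rational(-268, 481), Add(1, 140)))) = Add(1539, Mul(-1, Mul(Rational(-268, 481), 141))) = Add(1539, Mul(-1, Rational(-37788, 481))) = Add(1539, Rational(37788, 481)) = Rational(778047, 481)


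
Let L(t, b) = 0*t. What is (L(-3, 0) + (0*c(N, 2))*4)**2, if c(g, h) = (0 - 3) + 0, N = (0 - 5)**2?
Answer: 0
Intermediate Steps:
N = 25 (N = (-5)**2 = 25)
L(t, b) = 0
c(g, h) = -3 (c(g, h) = -3 + 0 = -3)
(L(-3, 0) + (0*c(N, 2))*4)**2 = (0 + (0*(-3))*4)**2 = (0 + 0*4)**2 = (0 + 0)**2 = 0**2 = 0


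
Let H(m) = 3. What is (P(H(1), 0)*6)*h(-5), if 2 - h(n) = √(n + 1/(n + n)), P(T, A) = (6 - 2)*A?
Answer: 0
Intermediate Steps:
P(T, A) = 4*A
h(n) = 2 - √(n + 1/(2*n)) (h(n) = 2 - √(n + 1/(n + n)) = 2 - √(n + 1/(2*n)))
(P(H(1), 0)*6)*h(-5) = ((4*0)*6)*(2 - √(2/(-5) + 4*(-5))/2) = (0*6)*(2 - √(2*(-⅕) - 20)/2) = 0*(2 - √(-⅖ - 20)/2) = 0*(2 - I*√510/10) = 0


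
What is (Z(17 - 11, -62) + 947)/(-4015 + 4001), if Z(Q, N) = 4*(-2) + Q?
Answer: -135/2 ≈ -67.500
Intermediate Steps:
Z(Q, N) = -8 + Q
(Z(17 - 11, -62) + 947)/(-4015 + 4001) = ((-8 + (17 - 11)) + 947)/(-4015 + 4001) = ((-8 + 6) + 947)/(-14) = (-2 + 947)*(-1/14) = 945*(-1/14) = -135/2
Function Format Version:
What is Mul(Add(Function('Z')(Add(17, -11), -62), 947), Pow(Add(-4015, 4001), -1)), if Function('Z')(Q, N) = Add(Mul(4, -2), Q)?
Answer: Rational(-135, 2) ≈ -67.500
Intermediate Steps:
Function('Z')(Q, N) = Add(-8, Q)
Mul(Add(Function('Z')(Add(17, -11), -62), 947), Pow(Add(-4015, 4001), -1)) = Mul(Add(Add(-8, Add(17, -11)), 947), Pow(Add(-4015, 4001), -1)) = Mul(Add(Add(-8, 6), 947), Pow(-14, -1)) = Mul(Add(-2, 947), Rational(-1, 14)) = Mul(945, Rational(-1, 14)) = Rational(-135, 2)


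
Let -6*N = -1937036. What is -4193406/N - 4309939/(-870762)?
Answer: -3390061142857/421674335358 ≈ -8.0395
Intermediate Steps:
N = 968518/3 (N = -⅙*(-1937036) = 968518/3 ≈ 3.2284e+5)
-4193406/N - 4309939/(-870762) = -4193406/968518/3 - 4309939/(-870762) = -4193406*3/968518 - 4309939*(-1/870762) = -6290109/484259 + 4309939/870762 = -3390061142857/421674335358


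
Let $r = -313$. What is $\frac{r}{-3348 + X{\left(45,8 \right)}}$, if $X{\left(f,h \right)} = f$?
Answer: $\frac{313}{3303} \approx 0.094762$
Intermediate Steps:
$\frac{r}{-3348 + X{\left(45,8 \right)}} = - \frac{313}{-3348 + 45} = - \frac{313}{-3303} = \left(-313\right) \left(- \frac{1}{3303}\right) = \frac{313}{3303}$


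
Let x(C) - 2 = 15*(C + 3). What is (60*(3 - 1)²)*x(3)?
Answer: 22080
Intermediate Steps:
x(C) = 47 + 15*C (x(C) = 2 + 15*(C + 3) = 2 + 15*(3 + C) = 2 + (45 + 15*C) = 47 + 15*C)
(60*(3 - 1)²)*x(3) = (60*(3 - 1)²)*(47 + 15*3) = (60*2²)*(47 + 45) = (60*4)*92 = 240*92 = 22080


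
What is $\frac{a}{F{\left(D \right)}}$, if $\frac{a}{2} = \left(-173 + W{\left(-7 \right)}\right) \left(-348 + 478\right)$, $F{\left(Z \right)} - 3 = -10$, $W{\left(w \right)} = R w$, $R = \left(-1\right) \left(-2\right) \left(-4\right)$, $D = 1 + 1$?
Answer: $\frac{30420}{7} \approx 4345.7$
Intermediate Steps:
$D = 2$
$R = -8$ ($R = 2 \left(-4\right) = -8$)
$W{\left(w \right)} = - 8 w$
$F{\left(Z \right)} = -7$ ($F{\left(Z \right)} = 3 - 10 = -7$)
$a = -30420$ ($a = 2 \left(-173 - -56\right) \left(-348 + 478\right) = 2 \left(-173 + 56\right) 130 = 2 \left(\left(-117\right) 130\right) = 2 \left(-15210\right) = -30420$)
$\frac{a}{F{\left(D \right)}} = - \frac{30420}{-7} = \left(-30420\right) \left(- \frac{1}{7}\right) = \frac{30420}{7}$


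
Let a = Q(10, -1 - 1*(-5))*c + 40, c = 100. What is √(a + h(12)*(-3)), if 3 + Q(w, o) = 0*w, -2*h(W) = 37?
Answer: I*√818/2 ≈ 14.3*I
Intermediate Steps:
h(W) = -37/2 (h(W) = -½*37 = -37/2)
Q(w, o) = -3 (Q(w, o) = -3 + 0*w = -3 + 0 = -3)
a = -260 (a = -3*100 + 40 = -300 + 40 = -260)
√(a + h(12)*(-3)) = √(-260 - 37/2*(-3)) = √(-260 + 111/2) = √(-409/2) = I*√818/2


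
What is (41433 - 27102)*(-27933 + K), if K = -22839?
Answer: -727613532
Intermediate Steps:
(41433 - 27102)*(-27933 + K) = (41433 - 27102)*(-27933 - 22839) = 14331*(-50772) = -727613532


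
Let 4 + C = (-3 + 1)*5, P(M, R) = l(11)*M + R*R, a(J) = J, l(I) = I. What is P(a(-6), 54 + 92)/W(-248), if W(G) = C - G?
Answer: 10625/117 ≈ 90.812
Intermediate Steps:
P(M, R) = R² + 11*M (P(M, R) = 11*M + R*R = 11*M + R² = R² + 11*M)
C = -14 (C = -4 + (-3 + 1)*5 = -4 - 2*5 = -4 - 10 = -14)
W(G) = -14 - G
P(a(-6), 54 + 92)/W(-248) = ((54 + 92)² + 11*(-6))/(-14 - 1*(-248)) = (146² - 66)/(-14 + 248) = (21316 - 66)/234 = 21250*(1/234) = 10625/117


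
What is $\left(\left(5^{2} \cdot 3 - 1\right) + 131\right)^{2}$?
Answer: $42025$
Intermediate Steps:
$\left(\left(5^{2} \cdot 3 - 1\right) + 131\right)^{2} = \left(\left(25 \cdot 3 - 1\right) + 131\right)^{2} = \left(\left(75 - 1\right) + 131\right)^{2} = \left(74 + 131\right)^{2} = 205^{2} = 42025$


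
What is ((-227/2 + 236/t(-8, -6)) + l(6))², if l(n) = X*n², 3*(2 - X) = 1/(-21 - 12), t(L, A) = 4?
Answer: 154449/484 ≈ 319.11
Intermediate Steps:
X = 199/99 (X = 2 - 1/(3*(-21 - 12)) = 2 - ⅓/(-33) = 2 - ⅓*(-1/33) = 2 + 1/99 = 199/99 ≈ 2.0101)
l(n) = 199*n²/99
((-227/2 + 236/t(-8, -6)) + l(6))² = ((-227/2 + 236/4) + (199/99)*6²)² = ((-227*½ + 236*(¼)) + (199/99)*36)² = ((-227/2 + 59) + 796/11)² = (-109/2 + 796/11)² = (393/22)² = 154449/484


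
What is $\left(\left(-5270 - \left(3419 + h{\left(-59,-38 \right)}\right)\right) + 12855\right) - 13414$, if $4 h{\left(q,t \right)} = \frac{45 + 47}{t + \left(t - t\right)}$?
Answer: $- \frac{351401}{38} \approx -9247.4$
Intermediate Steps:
$h{\left(q,t \right)} = \frac{23}{t}$ ($h{\left(q,t \right)} = \frac{\left(45 + 47\right) \frac{1}{t + \left(t - t\right)}}{4} = \frac{92 \frac{1}{t + 0}}{4} = \frac{92 \frac{1}{t}}{4} = \frac{23}{t}$)
$\left(\left(-5270 - \left(3419 + h{\left(-59,-38 \right)}\right)\right) + 12855\right) - 13414 = \left(\left(-5270 - \left(3419 + \frac{23}{-38}\right)\right) + 12855\right) - 13414 = \left(\left(-5270 - \left(3419 + 23 \left(- \frac{1}{38}\right)\right)\right) + 12855\right) - 13414 = \left(\left(-5270 - \frac{129899}{38}\right) + 12855\right) - 13414 = \left(- \frac{330159}{38} + 12855\right) - 13414 = \frac{158331}{38} - 13414 = - \frac{351401}{38}$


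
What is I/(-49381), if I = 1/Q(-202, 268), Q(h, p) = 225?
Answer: -1/11110725 ≈ -9.0003e-8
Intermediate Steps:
I = 1/225 ≈ 0.0044444
I/(-49381) = (1/225)/(-49381) = (1/225)*(-1/49381) = -1/11110725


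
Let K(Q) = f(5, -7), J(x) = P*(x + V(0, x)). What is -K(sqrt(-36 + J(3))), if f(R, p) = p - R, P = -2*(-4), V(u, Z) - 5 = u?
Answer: 12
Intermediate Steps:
V(u, Z) = 5 + u
P = 8
J(x) = 40 + 8*x (J(x) = 8*(x + (5 + 0)) = 8*(x + 5) = 8*(5 + x) = 40 + 8*x)
K(Q) = -12 (K(Q) = -7 - 1*5 = -7 - 5 = -12)
-K(sqrt(-36 + J(3))) = -1*(-12) = 12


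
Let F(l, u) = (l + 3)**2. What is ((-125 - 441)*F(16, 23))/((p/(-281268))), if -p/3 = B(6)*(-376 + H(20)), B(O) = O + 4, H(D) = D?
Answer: 2394598557/445 ≈ 5.3811e+6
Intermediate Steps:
B(O) = 4 + O
F(l, u) = (3 + l)**2
p = 10680 (p = -3*(4 + 6)*(-376 + 20) = -30*(-356) = -3*(-3560) = 10680)
((-125 - 441)*F(16, 23))/((p/(-281268))) = ((-125 - 441)*(3 + 16)**2)/((10680/(-281268))) = (-566*19**2)/((10680*(-1/281268))) = (-566*361)/(-890/23439) = -204326*(-23439/890) = 2394598557/445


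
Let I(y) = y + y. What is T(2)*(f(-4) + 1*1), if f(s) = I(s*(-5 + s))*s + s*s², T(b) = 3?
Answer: -1053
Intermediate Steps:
I(y) = 2*y
f(s) = s³ + 2*s²*(-5 + s) (f(s) = (2*(s*(-5 + s)))*s + s*s² = (2*s*(-5 + s))*s + s³ = 2*s²*(-5 + s) + s³ = s³ + 2*s²*(-5 + s))
T(2)*(f(-4) + 1*1) = 3*((-4)²*(-10 + 3*(-4)) + 1*1) = 3*(16*(-10 - 12) + 1) = 3*(16*(-22) + 1) = 3*(-352 + 1) = 3*(-351) = -1053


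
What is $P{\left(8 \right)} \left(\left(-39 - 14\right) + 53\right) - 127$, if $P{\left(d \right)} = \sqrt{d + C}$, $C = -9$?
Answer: $-127$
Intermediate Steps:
$P{\left(d \right)} = \sqrt{-9 + d}$ ($P{\left(d \right)} = \sqrt{d - 9} = \sqrt{-9 + d}$)
$P{\left(8 \right)} \left(\left(-39 - 14\right) + 53\right) - 127 = \sqrt{-9 + 8} \left(\left(-39 - 14\right) + 53\right) - 127 = \sqrt{-1} \left(-53 + 53\right) - 127 = i 0 - 127 = 0 - 127 = -127$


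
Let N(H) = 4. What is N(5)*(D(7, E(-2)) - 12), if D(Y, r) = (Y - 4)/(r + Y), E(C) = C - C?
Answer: -324/7 ≈ -46.286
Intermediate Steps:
E(C) = 0
D(Y, r) = (-4 + Y)/(Y + r)
N(5)*(D(7, E(-2)) - 12) = 4*((-4 + 7)/(7 + 0) - 12) = 4*(3/7 - 12) = 4*(-81/7) = -324/7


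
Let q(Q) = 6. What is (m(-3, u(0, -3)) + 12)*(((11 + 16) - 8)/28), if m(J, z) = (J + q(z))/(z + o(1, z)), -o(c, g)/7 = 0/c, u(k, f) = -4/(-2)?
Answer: 513/56 ≈ 9.1607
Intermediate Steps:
u(k, f) = 2 (u(k, f) = -4*(-1/2) = 2)
o(c, g) = 0 (o(c, g) = -0/c = -7*0 = 0)
m(J, z) = (6 + J)/z (m(J, z) = (J + 6)/(z + 0) = (6 + J)/z)
(m(-3, u(0, -3)) + 12)*(((11 + 16) - 8)/28) = ((6 - 3)/2 + 12)*(((11 + 16) - 8)/28) = ((1/2)*3 + 12)*((27 - 8)*(1/28)) = (3/2 + 12)*(19*(1/28)) = (27/2)*(19/28) = 513/56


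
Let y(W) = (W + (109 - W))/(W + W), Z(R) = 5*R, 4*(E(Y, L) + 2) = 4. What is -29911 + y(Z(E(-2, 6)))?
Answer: -299219/10 ≈ -29922.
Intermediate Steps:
E(Y, L) = -1 (E(Y, L) = -2 + (1/4)*4 = -2 + 1 = -1)
y(W) = 109/(2*W) (y(W) = 109/((2*W)) = 109*(1/(2*W)) = 109/(2*W))
-29911 + y(Z(E(-2, 6))) = -29911 + 109/(2*((5*(-1)))) = -29911 + (109/2)/(-5) = -29911 + (109/2)*(-1/5) = -29911 - 109/10 = -299219/10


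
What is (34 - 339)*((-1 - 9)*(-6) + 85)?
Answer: -44225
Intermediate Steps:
(34 - 339)*((-1 - 9)*(-6) + 85) = -305*(-10*(-6) + 85) = -305*(60 + 85) = -305*145 = -44225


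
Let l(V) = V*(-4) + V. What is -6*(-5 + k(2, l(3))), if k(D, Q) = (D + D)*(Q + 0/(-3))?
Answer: 246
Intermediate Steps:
l(V) = -3*V (l(V) = -4*V + V = -3*V)
k(D, Q) = 2*D*Q (k(D, Q) = (2*D)*(Q + 0*(-⅓)) = (2*D)*(Q + 0) = (2*D)*Q = 2*D*Q)
-6*(-5 + k(2, l(3))) = -6*(-5 + 2*2*(-3*3)) = -6*(-5 + 2*2*(-9)) = -6*(-5 - 36) = -6*(-41) = 246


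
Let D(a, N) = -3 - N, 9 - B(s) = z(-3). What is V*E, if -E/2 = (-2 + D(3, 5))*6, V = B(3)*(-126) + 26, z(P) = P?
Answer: -178320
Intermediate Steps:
B(s) = 12 (B(s) = 9 - 1*(-3) = 9 + 3 = 12)
V = -1486 (V = 12*(-126) + 26 = -1512 + 26 = -1486)
E = 120 (E = -2*(-2 + (-3 - 1*5))*6 = -2*(-2 + (-3 - 5))*6 = -2*(-2 - 8)*6 = -(-20)*6 = -2*(-60) = 120)
V*E = -1486*120 = -178320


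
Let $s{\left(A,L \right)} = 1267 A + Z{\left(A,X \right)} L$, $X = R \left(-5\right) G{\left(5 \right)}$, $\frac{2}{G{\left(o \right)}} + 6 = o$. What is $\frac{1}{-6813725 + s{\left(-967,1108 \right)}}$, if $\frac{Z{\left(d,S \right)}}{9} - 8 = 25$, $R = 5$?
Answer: $- \frac{1}{7709838} \approx -1.297 \cdot 10^{-7}$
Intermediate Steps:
$G{\left(o \right)} = \frac{2}{-6 + o}$
$X = 50$ ($X = 5 \left(-5\right) \frac{2}{-6 + 5} = - 25 \frac{2}{-1} = - 25 \cdot 2 \left(-1\right) = \left(-25\right) \left(-2\right) = 50$)
$Z{\left(d,S \right)} = 297$ ($Z{\left(d,S \right)} = 72 + 9 \cdot 25 = 72 + 225 = 297$)
$s{\left(A,L \right)} = 297 L + 1267 A$ ($s{\left(A,L \right)} = 1267 A + 297 L = 297 L + 1267 A$)
$\frac{1}{-6813725 + s{\left(-967,1108 \right)}} = \frac{1}{-6813725 + \left(297 \cdot 1108 + 1267 \left(-967\right)\right)} = \frac{1}{-6813725 + \left(329076 - 1225189\right)} = \frac{1}{-6813725 - 896113} = \frac{1}{-7709838} = - \frac{1}{7709838}$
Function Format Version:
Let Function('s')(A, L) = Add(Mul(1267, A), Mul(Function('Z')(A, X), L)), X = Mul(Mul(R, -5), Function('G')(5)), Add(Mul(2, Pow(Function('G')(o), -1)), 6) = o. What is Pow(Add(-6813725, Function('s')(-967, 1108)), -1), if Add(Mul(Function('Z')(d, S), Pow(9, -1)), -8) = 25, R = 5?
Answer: Rational(-1, 7709838) ≈ -1.2970e-7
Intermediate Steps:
Function('G')(o) = Mul(2, Pow(Add(-6, o), -1))
X = 50 (X = Mul(Mul(5, -5), Mul(2, Pow(Add(-6, 5), -1))) = Mul(-25, Mul(2, Pow(-1, -1))) = Mul(-25, Mul(2, -1)) = Mul(-25, -2) = 50)
Function('Z')(d, S) = 297 (Function('Z')(d, S) = Add(72, Mul(9, 25)) = Add(72, 225) = 297)
Function('s')(A, L) = Add(Mul(297, L), Mul(1267, A)) (Function('s')(A, L) = Add(Mul(1267, A), Mul(297, L)) = Add(Mul(297, L), Mul(1267, A)))
Pow(Add(-6813725, Function('s')(-967, 1108)), -1) = Pow(Add(-6813725, Add(Mul(297, 1108), Mul(1267, -967))), -1) = Pow(Add(-6813725, Add(329076, -1225189)), -1) = Pow(Add(-6813725, -896113), -1) = Pow(-7709838, -1) = Rational(-1, 7709838)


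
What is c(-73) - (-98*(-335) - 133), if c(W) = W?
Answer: -32770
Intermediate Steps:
c(-73) - (-98*(-335) - 133) = -73 - (-98*(-335) - 133) = -73 - (32830 - 133) = -73 - 1*32697 = -73 - 32697 = -32770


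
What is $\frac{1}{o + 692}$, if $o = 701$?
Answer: $\frac{1}{1393} \approx 0.00071787$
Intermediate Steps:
$\frac{1}{o + 692} = \frac{1}{701 + 692} = \frac{1}{1393}$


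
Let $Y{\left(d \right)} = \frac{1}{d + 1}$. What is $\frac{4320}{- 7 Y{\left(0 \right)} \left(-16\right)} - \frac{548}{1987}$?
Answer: $\frac{532654}{13909} \approx 38.296$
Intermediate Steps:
$Y{\left(d \right)} = \frac{1}{1 + d}$
$\frac{4320}{- 7 Y{\left(0 \right)} \left(-16\right)} - \frac{548}{1987} = \frac{4320}{- \frac{7}{1 + 0} \left(-16\right)} - \frac{548}{1987} = \frac{4320}{- \frac{7}{1} \left(-16\right)} - \frac{548}{1987} = \frac{4320}{\left(-7\right) 1 \left(-16\right)} - \frac{548}{1987} = \frac{4320}{\left(-7\right) \left(-16\right)} - \frac{548}{1987} = \frac{4320}{112} - \frac{548}{1987} = 4320 \cdot \frac{1}{112} - \frac{548}{1987} = \frac{270}{7} - \frac{548}{1987} = \frac{532654}{13909}$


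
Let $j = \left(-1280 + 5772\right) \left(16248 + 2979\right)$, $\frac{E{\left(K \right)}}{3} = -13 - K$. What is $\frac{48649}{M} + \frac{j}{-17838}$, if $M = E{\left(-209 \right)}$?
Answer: $- \frac{2773133185}{582708} \approx -4759.0$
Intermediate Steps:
$E{\left(K \right)} = -39 - 3 K$ ($E{\left(K \right)} = 3 \left(-13 - K\right) = -39 - 3 K$)
$M = 588$ ($M = -39 - -627 = -39 + 627 = 588$)
$j = 86367684$ ($j = 4492 \cdot 19227 = 86367684$)
$\frac{48649}{M} + \frac{j}{-17838} = \frac{48649}{588} + \frac{86367684}{-17838} = 48649 \cdot \frac{1}{588} + 86367684 \left(- \frac{1}{17838}\right) = \frac{48649}{588} - \frac{14394614}{2973} = - \frac{2773133185}{582708}$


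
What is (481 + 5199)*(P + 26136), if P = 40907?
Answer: 380804240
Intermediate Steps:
(481 + 5199)*(P + 26136) = (481 + 5199)*(40907 + 26136) = 5680*67043 = 380804240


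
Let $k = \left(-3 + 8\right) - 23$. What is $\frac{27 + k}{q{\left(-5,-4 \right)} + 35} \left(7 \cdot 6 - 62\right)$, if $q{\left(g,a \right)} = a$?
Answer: $- \frac{180}{31} \approx -5.8064$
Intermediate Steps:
$k = -18$ ($k = 5 - 23 = -18$)
$\frac{27 + k}{q{\left(-5,-4 \right)} + 35} \left(7 \cdot 6 - 62\right) = \frac{27 - 18}{-4 + 35} \left(7 \cdot 6 - 62\right) = \frac{9}{31} \left(42 - 62\right) = 9 \cdot \frac{1}{31} \left(-20\right) = \frac{9}{31} \left(-20\right) = - \frac{180}{31}$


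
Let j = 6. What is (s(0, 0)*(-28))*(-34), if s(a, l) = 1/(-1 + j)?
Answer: 952/5 ≈ 190.40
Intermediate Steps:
s(a, l) = 1/5 (s(a, l) = 1/(-1 + 6) = 1/5)
(s(0, 0)*(-28))*(-34) = ((1/5)*(-28))*(-34) = -28/5*(-34) = 952/5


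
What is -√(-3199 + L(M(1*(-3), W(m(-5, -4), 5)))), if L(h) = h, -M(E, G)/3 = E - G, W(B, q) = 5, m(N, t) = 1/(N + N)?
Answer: -5*I*√127 ≈ -56.347*I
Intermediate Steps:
m(N, t) = 1/(2*N)
M(E, G) = -3*E + 3*G (M(E, G) = -3*(E - G) = -3*E + 3*G)
-√(-3199 + L(M(1*(-3), W(m(-5, -4), 5)))) = -√(-3199 + (-3*(-3) + 3*5)) = -√(-3199 + (-3*(-3) + 15)) = -√(-3199 + (9 + 15)) = -√(-3199 + 24) = -√(-3175) = -5*I*√127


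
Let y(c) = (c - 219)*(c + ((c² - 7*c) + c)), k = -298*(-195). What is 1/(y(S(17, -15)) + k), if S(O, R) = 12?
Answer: 1/40722 ≈ 2.4557e-5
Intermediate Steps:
k = 58110
y(c) = (-219 + c)*(c² - 5*c) (y(c) = (-219 + c)*(c + (c² - 6*c)) = (-219 + c)*(c² - 5*c))
1/(y(S(17, -15)) + k) = 1/(12*(1095 + 12² - 224*12) + 58110) = 1/(12*(1095 + 144 - 2688) + 58110) = 1/(12*(-1449) + 58110) = 1/(-17388 + 58110) = 1/40722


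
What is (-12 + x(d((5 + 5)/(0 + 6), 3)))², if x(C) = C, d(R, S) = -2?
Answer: 196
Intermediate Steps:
(-12 + x(d((5 + 5)/(0 + 6), 3)))² = (-12 - 2)² = (-14)² = 196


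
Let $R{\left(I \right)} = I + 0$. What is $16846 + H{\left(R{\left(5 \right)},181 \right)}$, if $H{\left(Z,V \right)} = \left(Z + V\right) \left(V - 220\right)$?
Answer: $9592$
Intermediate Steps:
$R{\left(I \right)} = I$
$H{\left(Z,V \right)} = \left(-220 + V\right) \left(V + Z\right)$ ($H{\left(Z,V \right)} = \left(V + Z\right) \left(-220 + V\right) = \left(-220 + V\right) \left(V + Z\right)$)
$16846 + H{\left(R{\left(5 \right)},181 \right)} = 16846 + \left(181^{2} - 39820 - 1100 + 181 \cdot 5\right) = 16846 + \left(32761 - 39820 - 1100 + 905\right) = 16846 - 7254 = 9592$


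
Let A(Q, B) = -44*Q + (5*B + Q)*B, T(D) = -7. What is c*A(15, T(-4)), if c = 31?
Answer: -16120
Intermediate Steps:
A(Q, B) = -44*Q + B*(Q + 5*B) (A(Q, B) = -44*Q + (Q + 5*B)*B = -44*Q + B*(Q + 5*B))
c*A(15, T(-4)) = 31*(-44*15 + 5*(-7)² - 7*15) = 31*(-660 + 5*49 - 105) = 31*(-660 + 245 - 105) = 31*(-520) = -16120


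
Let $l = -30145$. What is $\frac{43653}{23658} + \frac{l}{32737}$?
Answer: $\frac{238632617}{258163982} \approx 0.92435$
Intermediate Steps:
$\frac{43653}{23658} + \frac{l}{32737} = \frac{43653}{23658} - \frac{30145}{32737} = 43653 \cdot \frac{1}{23658} - \frac{30145}{32737} = \frac{14551}{7886} - \frac{30145}{32737} = \frac{238632617}{258163982}$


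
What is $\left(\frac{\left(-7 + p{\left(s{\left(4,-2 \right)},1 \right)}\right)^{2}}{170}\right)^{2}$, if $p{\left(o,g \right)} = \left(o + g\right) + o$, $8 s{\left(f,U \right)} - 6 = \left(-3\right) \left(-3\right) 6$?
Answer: $\frac{6561}{28900} \approx 0.22702$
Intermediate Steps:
$s{\left(f,U \right)} = \frac{15}{2}$ ($s{\left(f,U \right)} = \frac{3}{4} + \frac{\left(-3\right) \left(-3\right) 6}{8} = \frac{3}{4} + \frac{9 \cdot 6}{8} = \frac{3}{4} + \frac{1}{8} \cdot 54 = \frac{3}{4} + \frac{27}{4} = \frac{15}{2}$)
$p{\left(o,g \right)} = g + 2 o$ ($p{\left(o,g \right)} = \left(g + o\right) + o = g + 2 o$)
$\left(\frac{\left(-7 + p{\left(s{\left(4,-2 \right)},1 \right)}\right)^{2}}{170}\right)^{2} = \left(\frac{\left(-7 + \left(1 + 2 \cdot \frac{15}{2}\right)\right)^{2}}{170}\right)^{2} = \left(\left(-7 + \left(1 + 15\right)\right)^{2} \cdot \frac{1}{170}\right)^{2} = \left(\left(-7 + 16\right)^{2} \cdot \frac{1}{170}\right)^{2} = \left(9^{2} \cdot \frac{1}{170}\right)^{2} = \left(81 \cdot \frac{1}{170}\right)^{2} = \left(\frac{81}{170}\right)^{2} = \frac{6561}{28900}$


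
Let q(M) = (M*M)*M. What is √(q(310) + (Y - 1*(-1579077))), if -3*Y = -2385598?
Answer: √289487487/3 ≈ 5671.4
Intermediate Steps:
Y = 2385598/3 (Y = -⅓*(-2385598) = 2385598/3 ≈ 7.9520e+5)
q(M) = M³ (q(M) = M²*M = M³)
√(q(310) + (Y - 1*(-1579077))) = √(310³ + (2385598/3 - 1*(-1579077))) = √(29791000 + (2385598/3 + 1579077)) = √(29791000 + 7122829/3) = √(96495829/3) = √289487487/3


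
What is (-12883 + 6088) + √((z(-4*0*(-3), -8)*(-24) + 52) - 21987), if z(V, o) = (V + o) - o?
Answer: -6795 + I*√21935 ≈ -6795.0 + 148.1*I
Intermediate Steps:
z(V, o) = V
(-12883 + 6088) + √((z(-4*0*(-3), -8)*(-24) + 52) - 21987) = (-12883 + 6088) + √(((-4*0*(-3))*(-24) + 52) - 21987) = -6795 + √(((0*(-3))*(-24) + 52) - 21987) = -6795 + √((0*(-24) + 52) - 21987) = -6795 + √((0 + 52) - 21987) = -6795 + √(52 - 21987) = -6795 + √(-21935) = -6795 + I*√21935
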